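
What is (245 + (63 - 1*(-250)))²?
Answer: 311364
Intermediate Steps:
(245 + (63 - 1*(-250)))² = (245 + (63 + 250))² = (245 + 313)² = 558² = 311364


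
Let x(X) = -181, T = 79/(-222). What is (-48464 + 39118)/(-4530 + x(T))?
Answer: 9346/4711 ≈ 1.9839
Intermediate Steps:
T = -79/222 (T = 79*(-1/222) = -79/222 ≈ -0.35586)
(-48464 + 39118)/(-4530 + x(T)) = (-48464 + 39118)/(-4530 - 181) = -9346/(-4711) = -9346*(-1/4711) = 9346/4711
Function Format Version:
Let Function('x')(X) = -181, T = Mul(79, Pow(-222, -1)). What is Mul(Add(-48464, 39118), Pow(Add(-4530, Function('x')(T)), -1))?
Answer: Rational(9346, 4711) ≈ 1.9839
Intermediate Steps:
T = Rational(-79, 222) (T = Mul(79, Rational(-1, 222)) = Rational(-79, 222) ≈ -0.35586)
Mul(Add(-48464, 39118), Pow(Add(-4530, Function('x')(T)), -1)) = Mul(Add(-48464, 39118), Pow(Add(-4530, -181), -1)) = Mul(-9346, Pow(-4711, -1)) = Mul(-9346, Rational(-1, 4711)) = Rational(9346, 4711)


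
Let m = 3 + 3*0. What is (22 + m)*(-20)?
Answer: -500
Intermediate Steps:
m = 3 (m = 3 + 0 = 3)
(22 + m)*(-20) = (22 + 3)*(-20) = 25*(-20) = -500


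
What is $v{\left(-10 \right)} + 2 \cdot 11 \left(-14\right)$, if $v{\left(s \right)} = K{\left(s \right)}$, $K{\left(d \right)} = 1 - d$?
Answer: $-297$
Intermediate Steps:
$v{\left(s \right)} = 1 - s$
$v{\left(-10 \right)} + 2 \cdot 11 \left(-14\right) = \left(1 - -10\right) + 2 \cdot 11 \left(-14\right) = \left(1 + 10\right) + 22 \left(-14\right) = 11 - 308 = -297$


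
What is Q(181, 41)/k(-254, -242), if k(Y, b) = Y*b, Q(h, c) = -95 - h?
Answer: -69/15367 ≈ -0.0044901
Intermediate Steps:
Q(181, 41)/k(-254, -242) = (-95 - 1*181)/((-254*(-242))) = (-95 - 181)/61468 = -276*1/61468 = -69/15367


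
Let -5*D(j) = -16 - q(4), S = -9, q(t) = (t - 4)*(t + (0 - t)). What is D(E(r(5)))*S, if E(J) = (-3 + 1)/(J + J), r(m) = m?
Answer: -144/5 ≈ -28.800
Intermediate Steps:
q(t) = 0 (q(t) = (-4 + t)*(t - t) = (-4 + t)*0 = 0)
E(J) = -1/J (E(J) = -2*1/(2*J) = -1/J)
D(j) = 16/5 (D(j) = -(-16 - 1*0)/5 = -(-16 + 0)/5 = -⅕*(-16) = 16/5)
D(E(r(5)))*S = (16/5)*(-9) = -144/5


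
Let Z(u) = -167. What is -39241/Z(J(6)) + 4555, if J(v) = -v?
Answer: 799926/167 ≈ 4790.0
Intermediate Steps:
-39241/Z(J(6)) + 4555 = -39241/(-167) + 4555 = -39241*(-1/167) + 4555 = 39241/167 + 4555 = 799926/167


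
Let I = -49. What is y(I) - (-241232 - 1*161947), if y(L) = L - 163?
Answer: 402967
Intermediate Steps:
y(L) = -163 + L
y(I) - (-241232 - 1*161947) = (-163 - 49) - (-241232 - 1*161947) = -212 - (-241232 - 161947) = -212 - 1*(-403179) = -212 + 403179 = 402967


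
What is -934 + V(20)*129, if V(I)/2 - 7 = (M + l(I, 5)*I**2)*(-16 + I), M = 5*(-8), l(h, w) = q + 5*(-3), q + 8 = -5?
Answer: -11598808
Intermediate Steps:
q = -13 (q = -8 - 5 = -13)
l(h, w) = -28 (l(h, w) = -13 + 5*(-3) = -13 - 15 = -28)
M = -40
V(I) = 14 + 2*(-40 - 28*I**2)*(-16 + I) (V(I) = 14 + 2*((-40 - 28*I**2)*(-16 + I)) = 14 + 2*(-40 - 28*I**2)*(-16 + I))
-934 + V(20)*129 = -934 + (1294 - 80*20 - 56*20**3 + 896*20**2)*129 = -934 + (1294 - 1600 - 56*8000 + 896*400)*129 = -934 + (1294 - 1600 - 448000 + 358400)*129 = -934 - 89906*129 = -934 - 11597874 = -11598808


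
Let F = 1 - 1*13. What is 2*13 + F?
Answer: 14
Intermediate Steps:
F = -12 (F = 1 - 13 = -12)
2*13 + F = 2*13 - 12 = 26 - 12 = 14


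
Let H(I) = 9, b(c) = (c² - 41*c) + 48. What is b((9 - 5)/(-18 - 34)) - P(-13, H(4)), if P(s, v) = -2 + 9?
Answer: 7463/169 ≈ 44.160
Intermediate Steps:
b(c) = 48 + c² - 41*c
P(s, v) = 7
b((9 - 5)/(-18 - 34)) - P(-13, H(4)) = (48 + ((9 - 5)/(-18 - 34))² - 41*(9 - 5)/(-18 - 34)) - 1*7 = (48 + (4/(-52))² - 164/(-52)) - 7 = (48 + (4*(-1/52))² - 164*(-1)/52) - 7 = (48 + (-1/13)² - 41*(-1/13)) - 7 = (48 + 1/169 + 41/13) - 7 = 8646/169 - 7 = 7463/169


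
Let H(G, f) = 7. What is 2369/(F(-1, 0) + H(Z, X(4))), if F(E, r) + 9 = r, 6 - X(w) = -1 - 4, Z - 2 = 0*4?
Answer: -2369/2 ≈ -1184.5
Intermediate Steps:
Z = 2 (Z = 2 + 0*4 = 2 + 0 = 2)
X(w) = 11 (X(w) = 6 - (-1 - 4) = 6 - 1*(-5) = 6 + 5 = 11)
F(E, r) = -9 + r
2369/(F(-1, 0) + H(Z, X(4))) = 2369/((-9 + 0) + 7) = 2369/(-9 + 7) = 2369/(-2) = 2369*(-1/2) = -2369/2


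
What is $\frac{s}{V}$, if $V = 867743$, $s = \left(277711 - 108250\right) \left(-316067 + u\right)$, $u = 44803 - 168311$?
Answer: $- \frac{74490819075}{867743} \approx -85844.0$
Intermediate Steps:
$u = -123508$ ($u = 44803 - 168311 = -123508$)
$s = -74490819075$ ($s = \left(277711 - 108250\right) \left(-316067 - 123508\right) = 169461 \left(-439575\right) = -74490819075$)
$\frac{s}{V} = - \frac{74490819075}{867743}$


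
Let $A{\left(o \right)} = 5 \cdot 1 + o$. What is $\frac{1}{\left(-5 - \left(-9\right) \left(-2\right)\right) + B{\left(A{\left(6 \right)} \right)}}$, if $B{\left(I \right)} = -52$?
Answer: $- \frac{1}{75} \approx -0.013333$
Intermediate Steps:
$A{\left(o \right)} = 5 + o$
$\frac{1}{\left(-5 - \left(-9\right) \left(-2\right)\right) + B{\left(A{\left(6 \right)} \right)}} = \frac{1}{\left(-5 - \left(-9\right) \left(-2\right)\right) - 52} = \frac{1}{\left(-5 - 18\right) - 52} = \frac{1}{-23 - 52} = \frac{1}{-75} = - \frac{1}{75}$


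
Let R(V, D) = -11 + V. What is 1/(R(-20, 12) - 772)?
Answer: -1/803 ≈ -0.0012453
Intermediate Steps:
1/(R(-20, 12) - 772) = 1/((-11 - 20) - 772) = 1/(-31 - 772) = 1/(-803) = -1/803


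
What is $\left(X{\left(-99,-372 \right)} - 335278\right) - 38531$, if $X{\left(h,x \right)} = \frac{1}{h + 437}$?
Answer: $- \frac{126347441}{338} \approx -3.7381 \cdot 10^{5}$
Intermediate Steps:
$X{\left(h,x \right)} = \frac{1}{437 + h}$
$\left(X{\left(-99,-372 \right)} - 335278\right) - 38531 = \left(\frac{1}{437 - 99} - 335278\right) - 38531 = \left(\frac{1}{338} - 335278\right) - 38531 = - \frac{113323963}{338} - 38531 = - \frac{126347441}{338}$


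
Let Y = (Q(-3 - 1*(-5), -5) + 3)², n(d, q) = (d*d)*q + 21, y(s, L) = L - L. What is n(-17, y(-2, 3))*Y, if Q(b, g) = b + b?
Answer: 1029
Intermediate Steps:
y(s, L) = 0
n(d, q) = 21 + q*d² (n(d, q) = d²*q + 21 = q*d² + 21 = 21 + q*d²)
Q(b, g) = 2*b
Y = 49 (Y = (2*(-3 - 1*(-5)) + 3)² = (2*(-3 + 5) + 3)² = (2*2 + 3)² = (4 + 3)² = 7² = 49)
n(-17, y(-2, 3))*Y = (21 + 0*(-17)²)*49 = (21 + 0*289)*49 = (21 + 0)*49 = 21*49 = 1029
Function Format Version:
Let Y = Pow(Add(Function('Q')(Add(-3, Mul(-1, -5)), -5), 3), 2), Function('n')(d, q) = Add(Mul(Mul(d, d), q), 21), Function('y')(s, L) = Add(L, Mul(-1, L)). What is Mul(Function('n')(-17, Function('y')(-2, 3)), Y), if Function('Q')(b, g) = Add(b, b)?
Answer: 1029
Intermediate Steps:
Function('y')(s, L) = 0
Function('n')(d, q) = Add(21, Mul(q, Pow(d, 2))) (Function('n')(d, q) = Add(Mul(Pow(d, 2), q), 21) = Add(Mul(q, Pow(d, 2)), 21) = Add(21, Mul(q, Pow(d, 2))))
Function('Q')(b, g) = Mul(2, b)
Y = 49 (Y = Pow(Add(Mul(2, Add(-3, Mul(-1, -5))), 3), 2) = Pow(Add(Mul(2, Add(-3, 5)), 3), 2) = Pow(Add(Mul(2, 2), 3), 2) = Pow(Add(4, 3), 2) = Pow(7, 2) = 49)
Mul(Function('n')(-17, Function('y')(-2, 3)), Y) = Mul(Add(21, Mul(0, Pow(-17, 2))), 49) = Mul(Add(21, Mul(0, 289)), 49) = Mul(Add(21, 0), 49) = Mul(21, 49) = 1029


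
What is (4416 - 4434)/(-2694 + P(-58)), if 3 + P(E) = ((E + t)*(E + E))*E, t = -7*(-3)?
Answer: 18/251633 ≈ 7.1533e-5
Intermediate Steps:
t = 21
P(E) = -3 + 2*E**2*(21 + E) (P(E) = -3 + ((E + 21)*(E + E))*E = -3 + ((21 + E)*(2*E))*E = -3 + (2*E*(21 + E))*E = -3 + 2*E**2*(21 + E))
(4416 - 4434)/(-2694 + P(-58)) = (4416 - 4434)/(-2694 + (-3 + 2*(-58)**3 + 42*(-58)**2)) = -18/(-2694 + (-3 + 2*(-195112) + 42*3364)) = -18/(-2694 + (-3 - 390224 + 141288)) = -18/(-2694 - 248939) = -18/(-251633) = -18*(-1/251633) = 18/251633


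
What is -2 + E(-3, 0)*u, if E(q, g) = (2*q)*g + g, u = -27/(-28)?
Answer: -2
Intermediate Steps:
u = 27/28 (u = -27*(-1/28) = 27/28 ≈ 0.96429)
E(q, g) = g + 2*g*q (E(q, g) = 2*g*q + g = g + 2*g*q)
-2 + E(-3, 0)*u = -2 + (0*(1 + 2*(-3)))*(27/28) = -2 + (0*(1 - 6))*(27/28) = -2 + (0*(-5))*(27/28) = -2 + 0*(27/28) = -2 + 0 = -2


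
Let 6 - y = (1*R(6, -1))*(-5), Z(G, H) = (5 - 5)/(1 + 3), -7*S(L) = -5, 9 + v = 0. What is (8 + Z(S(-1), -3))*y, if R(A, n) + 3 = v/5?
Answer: -144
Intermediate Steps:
v = -9 (v = -9 + 0 = -9)
S(L) = 5/7 (S(L) = -1/7*(-5) = 5/7)
Z(G, H) = 0 (Z(G, H) = 0/4 = 0*(1/4) = 0)
R(A, n) = -24/5 (R(A, n) = -3 - 9/5 = -24/5)
y = -18 (y = 6 - 1*(-24/5)*(-5) = 6 - (-24)*(-5)/5 = 6 - 1*24 = 6 - 24 = -18)
(8 + Z(S(-1), -3))*y = (8 + 0)*(-18) = 8*(-18) = -144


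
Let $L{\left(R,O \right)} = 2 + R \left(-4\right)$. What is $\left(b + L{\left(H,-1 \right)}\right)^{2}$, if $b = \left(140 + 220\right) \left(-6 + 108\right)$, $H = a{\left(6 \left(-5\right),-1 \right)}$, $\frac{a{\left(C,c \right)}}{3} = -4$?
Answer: $1352032900$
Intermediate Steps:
$a{\left(C,c \right)} = -12$ ($a{\left(C,c \right)} = 3 \left(-4\right) = -12$)
$H = -12$
$L{\left(R,O \right)} = 2 - 4 R$
$b = 36720$ ($b = 360 \cdot 102 = 36720$)
$\left(b + L{\left(H,-1 \right)}\right)^{2} = \left(36720 + \left(2 - -48\right)\right)^{2} = \left(36720 + \left(2 + 48\right)\right)^{2} = \left(36720 + 50\right)^{2} = 36770^{2} = 1352032900$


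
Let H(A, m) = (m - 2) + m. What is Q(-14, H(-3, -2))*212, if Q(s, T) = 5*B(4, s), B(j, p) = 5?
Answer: 5300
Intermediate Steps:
H(A, m) = -2 + 2*m (H(A, m) = (-2 + m) + m = -2 + 2*m)
Q(s, T) = 25 (Q(s, T) = 5*5 = 25)
Q(-14, H(-3, -2))*212 = 25*212 = 5300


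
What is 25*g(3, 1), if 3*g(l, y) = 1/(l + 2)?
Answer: 5/3 ≈ 1.6667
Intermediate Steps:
g(l, y) = 1/(3*(2 + l)) (g(l, y) = 1/(3*(l + 2)) = 1/(3*(2 + l)))
25*g(3, 1) = 25*(1/(3*(2 + 3))) = 25*((1/3)/5) = 25*((1/3)*(1/5)) = 25*(1/15) = 5/3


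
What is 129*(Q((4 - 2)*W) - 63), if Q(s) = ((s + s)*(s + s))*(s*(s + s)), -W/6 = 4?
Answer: 5478277185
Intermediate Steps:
W = -24 (W = -6*4 = -24)
Q(s) = 8*s⁴ (Q(s) = ((2*s)*(2*s))*(s*(2*s)) = (4*s²)*(2*s²) = 8*s⁴)
129*(Q((4 - 2)*W) - 63) = 129*(8*((4 - 2)*(-24))⁴ - 63) = 129*(8*(2*(-24))⁴ - 63) = 129*(8*(-48)⁴ - 63) = 129*(8*5308416 - 63) = 129*(42467328 - 63) = 129*42467265 = 5478277185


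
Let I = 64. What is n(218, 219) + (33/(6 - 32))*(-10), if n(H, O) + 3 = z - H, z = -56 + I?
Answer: -2604/13 ≈ -200.31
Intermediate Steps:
z = 8 (z = -56 + 64 = 8)
n(H, O) = 5 - H (n(H, O) = -3 + (8 - H) = 5 - H)
n(218, 219) + (33/(6 - 32))*(-10) = (5 - 1*218) + (33/(6 - 32))*(-10) = (5 - 218) + (33/(-26))*(-10) = -213 + (33*(-1/26))*(-10) = -213 - 33/26*(-10) = -213 + 165/13 = -2604/13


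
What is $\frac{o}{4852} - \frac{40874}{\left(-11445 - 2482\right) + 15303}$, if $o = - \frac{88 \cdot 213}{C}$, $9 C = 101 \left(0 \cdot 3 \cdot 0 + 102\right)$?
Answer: $- \frac{42569405029}{1432912048} \approx -29.708$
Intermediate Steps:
$C = \frac{3434}{3}$ ($C = \frac{101 \left(0 \cdot 3 \cdot 0 + 102\right)}{9} = \frac{101 \left(0 \cdot 0 + 102\right)}{9} = \frac{101 \left(0 + 102\right)}{9} = \frac{101 \cdot 102}{9} = \frac{1}{9} \cdot 10302 = \frac{3434}{3} \approx 1144.7$)
$o = - \frac{28116}{1717}$ ($o = - \frac{88 \cdot 213}{\frac{3434}{3}} = - \frac{18744 \cdot 3}{3434} = \left(-1\right) \frac{28116}{1717} = - \frac{28116}{1717} \approx -16.375$)
$\frac{o}{4852} - \frac{40874}{\left(-11445 - 2482\right) + 15303} = - \frac{28116}{1717 \cdot 4852} - \frac{40874}{\left(-11445 - 2482\right) + 15303} = \left(- \frac{28116}{1717}\right) \frac{1}{4852} - \frac{40874}{-13927 + 15303} = - \frac{7029}{2082721} - \frac{40874}{1376} = - \frac{7029}{2082721} - \frac{20437}{688} = - \frac{42569405029}{1432912048}$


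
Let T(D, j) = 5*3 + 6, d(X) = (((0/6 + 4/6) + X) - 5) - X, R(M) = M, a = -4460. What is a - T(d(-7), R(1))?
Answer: -4481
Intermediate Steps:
d(X) = -13/3 (d(X) = (((0*(1/6) + 4*(1/6)) + X) - 5) - X = (((0 + 2/3) + X) - 5) - X = ((2/3 + X) - 5) - X = (-13/3 + X) - X = -13/3)
T(D, j) = 21 (T(D, j) = 15 + 6 = 21)
a - T(d(-7), R(1)) = -4460 - 1*21 = -4460 - 21 = -4481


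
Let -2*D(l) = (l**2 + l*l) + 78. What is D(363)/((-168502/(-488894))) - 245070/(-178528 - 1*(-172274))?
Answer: -100741835744067/263452877 ≈ -3.8239e+5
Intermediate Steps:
D(l) = -39 - l**2 (D(l) = -((l**2 + l*l) + 78)/2 = -((l**2 + l**2) + 78)/2 = -(2*l**2 + 78)/2 = -(78 + 2*l**2)/2 = -39 - l**2)
D(363)/((-168502/(-488894))) - 245070/(-178528 - 1*(-172274)) = (-39 - 1*363**2)/((-168502/(-488894))) - 245070/(-178528 - 1*(-172274)) = (-39 - 1*131769)/((-168502*(-1/488894))) - 245070/(-178528 + 172274) = (-39 - 131769)/(84251/244447) - 245070/(-6254) = -131808*244447/84251 - 245070*(-1/6254) = -32220070176/84251 + 122535/3127 = -100741835744067/263452877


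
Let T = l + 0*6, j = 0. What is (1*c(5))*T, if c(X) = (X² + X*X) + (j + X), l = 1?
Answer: 55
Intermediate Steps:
T = 1 (T = 1 + 0*6 = 1 + 0 = 1)
c(X) = X + 2*X² (c(X) = (X² + X*X) + (0 + X) = (X² + X²) + X = 2*X² + X = X + 2*X²)
(1*c(5))*T = (1*(5*(1 + 2*5)))*1 = (1*(5*(1 + 10)))*1 = (1*(5*11))*1 = (1*55)*1 = 55*1 = 55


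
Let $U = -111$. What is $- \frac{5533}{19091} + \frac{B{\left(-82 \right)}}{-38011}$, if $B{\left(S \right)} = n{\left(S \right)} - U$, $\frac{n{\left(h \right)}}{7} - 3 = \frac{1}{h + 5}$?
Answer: $- \frac{2341164534}{7982348011} \approx -0.29329$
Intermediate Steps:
$n{\left(h \right)} = 21 + \frac{7}{5 + h}$ ($n{\left(h \right)} = 21 + \frac{7}{h + 5} = 21 + \frac{7}{5 + h}$)
$B{\left(S \right)} = 111 + \frac{7 \left(16 + 3 S\right)}{5 + S}$ ($B{\left(S \right)} = \frac{7 \left(16 + 3 S\right)}{5 + S} - -111 = \frac{7 \left(16 + 3 S\right)}{5 + S} + 111 = 111 + \frac{7 \left(16 + 3 S\right)}{5 + S}$)
$- \frac{5533}{19091} + \frac{B{\left(-82 \right)}}{-38011} = - \frac{5533}{19091} + \frac{\frac{1}{5 - 82} \left(667 + 132 \left(-82\right)\right)}{-38011} = \left(-5533\right) \frac{1}{19091} + \frac{667 - 10824}{-77} \left(- \frac{1}{38011}\right) = - \frac{5533}{19091} + \left(- \frac{1}{77}\right) \left(-10157\right) \left(- \frac{1}{38011}\right) = - \frac{5533}{19091} + \frac{1451}{11} \left(- \frac{1}{38011}\right) = - \frac{5533}{19091} - \frac{1451}{418121} = - \frac{2341164534}{7982348011}$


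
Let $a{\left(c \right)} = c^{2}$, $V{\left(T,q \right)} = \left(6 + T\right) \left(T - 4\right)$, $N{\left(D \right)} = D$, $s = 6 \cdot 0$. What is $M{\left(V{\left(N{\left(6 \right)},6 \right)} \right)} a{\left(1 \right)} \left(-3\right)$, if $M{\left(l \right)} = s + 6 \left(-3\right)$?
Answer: $54$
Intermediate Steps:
$s = 0$
$V{\left(T,q \right)} = \left(-4 + T\right) \left(6 + T\right)$ ($V{\left(T,q \right)} = \left(6 + T\right) \left(-4 + T\right) = \left(-4 + T\right) \left(6 + T\right)$)
$M{\left(l \right)} = -18$ ($M{\left(l \right)} = 0 + 6 \left(-3\right) = 0 - 18 = -18$)
$M{\left(V{\left(N{\left(6 \right)},6 \right)} \right)} a{\left(1 \right)} \left(-3\right) = - 18 \cdot 1^{2} \left(-3\right) = \left(-18\right) 1 \left(-3\right) = \left(-18\right) \left(-3\right) = 54$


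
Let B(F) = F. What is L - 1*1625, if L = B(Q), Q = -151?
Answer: -1776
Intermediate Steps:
L = -151
L - 1*1625 = -151 - 1*1625 = -151 - 1625 = -1776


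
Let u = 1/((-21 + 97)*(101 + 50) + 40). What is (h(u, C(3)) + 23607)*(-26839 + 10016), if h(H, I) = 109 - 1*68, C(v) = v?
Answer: -397830304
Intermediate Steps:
u = 1/11516 (u = 1/(76*151 + 40) = 1/(11476 + 40) = 1/11516 ≈ 8.6836e-5)
h(H, I) = 41 (h(H, I) = 109 - 68 = 41)
(h(u, C(3)) + 23607)*(-26839 + 10016) = (41 + 23607)*(-26839 + 10016) = 23648*(-16823) = -397830304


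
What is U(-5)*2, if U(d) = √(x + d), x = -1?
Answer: 2*I*√6 ≈ 4.899*I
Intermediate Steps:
U(d) = √(-1 + d)
U(-5)*2 = √(-1 - 5)*2 = √(-6)*2 = (I*√6)*2 = 2*I*√6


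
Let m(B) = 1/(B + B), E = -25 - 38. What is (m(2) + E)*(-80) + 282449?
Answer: 287469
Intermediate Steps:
E = -63
m(B) = 1/(2*B)
(m(2) + E)*(-80) + 282449 = ((½)/2 - 63)*(-80) + 282449 = ((½)*(½) - 63)*(-80) + 282449 = (¼ - 63)*(-80) + 282449 = -251/4*(-80) + 282449 = 5020 + 282449 = 287469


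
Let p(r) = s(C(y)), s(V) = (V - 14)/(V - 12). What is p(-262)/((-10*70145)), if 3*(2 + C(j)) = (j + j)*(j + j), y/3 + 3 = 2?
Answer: -1/350725 ≈ -2.8512e-6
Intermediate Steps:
y = -3 (y = -9 + 3*2 = -9 + 6 = -3)
C(j) = -2 + 4*j**2/3 (C(j) = -2 + ((j + j)*(j + j))/3 = -2 + ((2*j)*(2*j))/3 = -2 + (4*j**2)/3 = -2 + 4*j**2/3)
s(V) = (-14 + V)/(-12 + V)
p(r) = 2 (p(r) = (-14 + (-2 + (4/3)*(-3)**2))/(-12 + (-2 + (4/3)*(-3)**2)) = (-14 + (-2 + (4/3)*9))/(-12 + (-2 + (4/3)*9)) = (-14 + (-2 + 12))/(-12 + (-2 + 12)) = (-14 + 10)/(-12 + 10) = -4/(-2) = -1/2*(-4) = 2)
p(-262)/((-10*70145)) = 2/((-10*70145)) = 2/(-701450) = 2*(-1/701450) = -1/350725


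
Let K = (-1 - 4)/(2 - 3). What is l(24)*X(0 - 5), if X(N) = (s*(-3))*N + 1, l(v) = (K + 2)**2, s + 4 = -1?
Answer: -3626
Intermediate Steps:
s = -5 (s = -4 - 1 = -5)
K = 5 (K = -5/(-1) = -5*(-1) = 5)
l(v) = 49 (l(v) = (5 + 2)**2 = 7**2 = 49)
X(N) = 1 + 15*N (X(N) = (-5*(-3))*N + 1 = 15*N + 1 = 1 + 15*N)
l(24)*X(0 - 5) = 49*(1 + 15*(0 - 5)) = 49*(1 + 15*(-5)) = 49*(1 - 75) = 49*(-74) = -3626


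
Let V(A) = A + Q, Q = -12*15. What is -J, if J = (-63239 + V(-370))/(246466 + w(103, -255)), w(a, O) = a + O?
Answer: 63789/246314 ≈ 0.25897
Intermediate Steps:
Q = -180
V(A) = -180 + A (V(A) = A - 180 = -180 + A)
w(a, O) = O + a
J = -63789/246314 (J = (-63239 + (-180 - 370))/(246466 + (-255 + 103)) = (-63239 - 550)/(246466 - 152) = -63789/246314 ≈ -0.25897)
-J = -1*(-63789/246314) = 63789/246314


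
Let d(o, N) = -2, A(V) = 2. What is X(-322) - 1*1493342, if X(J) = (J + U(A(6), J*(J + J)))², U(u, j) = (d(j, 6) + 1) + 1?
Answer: -1389658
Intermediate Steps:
U(u, j) = 0 (U(u, j) = (-2 + 1) + 1 = -1 + 1 = 0)
X(J) = J² (X(J) = (J + 0)² = J²)
X(-322) - 1*1493342 = (-322)² - 1*1493342 = 103684 - 1493342 = -1389658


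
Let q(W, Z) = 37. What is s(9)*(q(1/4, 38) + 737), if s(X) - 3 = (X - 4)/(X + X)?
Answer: 2537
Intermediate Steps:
s(X) = 3 + (-4 + X)/(2*X) (s(X) = 3 + (X - 4)/(X + X) = 3 + (-4 + X)/((2*X)) = 3 + (-4 + X)*(1/(2*X)) = 3 + (-4 + X)/(2*X))
s(9)*(q(1/4, 38) + 737) = (7/2 - 2/9)*(37 + 737) = (7/2 - 2*1/9)*774 = (7/2 - 2/9)*774 = (59/18)*774 = 2537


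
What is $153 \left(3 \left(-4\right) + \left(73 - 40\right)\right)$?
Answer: $3213$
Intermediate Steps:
$153 \left(3 \left(-4\right) + \left(73 - 40\right)\right) = 153 \left(-12 + \left(73 - 40\right)\right) = 153 \left(-12 + 33\right) = 153 \cdot 21 = 3213$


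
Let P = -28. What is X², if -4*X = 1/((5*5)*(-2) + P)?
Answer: 1/97344 ≈ 1.0273e-5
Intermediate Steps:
X = 1/312 (X = -1/(4*((5*5)*(-2) - 28)) = -1/(4*(25*(-2) - 28)) = -1/(4*(-50 - 28)) = -¼/(-78) = -¼*(-1/78) = 1/312 ≈ 0.0032051)
X² = (1/312)² = 1/97344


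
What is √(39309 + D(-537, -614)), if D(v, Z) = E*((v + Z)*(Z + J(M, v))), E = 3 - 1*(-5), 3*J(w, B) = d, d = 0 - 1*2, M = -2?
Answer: √51292437/3 ≈ 2387.3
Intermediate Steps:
d = -2 (d = 0 - 2 = -2)
J(w, B) = -⅔ (J(w, B) = (⅓)*(-2) = -⅔)
E = 8 (E = 3 + 5 = 8)
D(v, Z) = 8*(-⅔ + Z)*(Z + v) (D(v, Z) = 8*((v + Z)*(Z - ⅔)) = 8*((Z + v)*(-⅔ + Z)) = 8*((-⅔ + Z)*(Z + v)) = 8*(-⅔ + Z)*(Z + v))
√(39309 + D(-537, -614)) = √(39309 + (8*(-614)² - 16/3*(-614) - 16/3*(-537) + 8*(-614)*(-537))) = √(39309 + (8*376996 + 9824/3 + 2864 + 2637744)) = √(39309 + (3015968 + 9824/3 + 2864 + 2637744)) = √(39309 + 16979552/3) = √(17097479/3) = √51292437/3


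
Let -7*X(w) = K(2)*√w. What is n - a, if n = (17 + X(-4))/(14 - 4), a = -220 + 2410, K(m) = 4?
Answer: -21883/10 - 4*I/35 ≈ -2188.3 - 0.11429*I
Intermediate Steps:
a = 2190
X(w) = -4*√w/7
n = 17/10 - 4*I/35 (n = (17 - 8*I/7)/(14 - 4) = (17 - 8*I/7)/10 = 17/10 - 4*I/35 ≈ 1.7 - 0.11429*I)
n - a = (17/10 - 4*I/35) - 1*2190 = (17/10 - 4*I/35) - 2190 = -21883/10 - 4*I/35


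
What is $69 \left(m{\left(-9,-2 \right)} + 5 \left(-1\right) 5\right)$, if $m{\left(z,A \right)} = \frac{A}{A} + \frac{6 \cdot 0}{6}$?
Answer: $-1656$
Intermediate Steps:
$m{\left(z,A \right)} = 1$ ($m{\left(z,A \right)} = 1 + 0 \cdot \frac{1}{6} = 1 + 0 = 1$)
$69 \left(m{\left(-9,-2 \right)} + 5 \left(-1\right) 5\right) = 69 \left(1 + 5 \left(-1\right) 5\right) = 69 \left(1 - 25\right) = 69 \left(-24\right) = -1656$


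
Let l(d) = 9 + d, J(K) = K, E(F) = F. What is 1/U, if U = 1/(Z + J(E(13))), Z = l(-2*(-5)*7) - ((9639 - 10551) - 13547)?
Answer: 14551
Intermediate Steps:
Z = 14538 (Z = (9 - 2*(-5)*7) - ((9639 - 10551) - 13547) = (9 + 10*7) - (-912 - 13547) = (9 + 70) - 1*(-14459) = 79 + 14459 = 14538)
U = 1/14551 (U = 1/(14538 + 13) = 1/14551 ≈ 6.8724e-5)
1/U = 1/(1/14551) = 14551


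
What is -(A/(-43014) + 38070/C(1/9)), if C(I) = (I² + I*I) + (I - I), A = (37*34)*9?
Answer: -11053413228/7169 ≈ -1.5418e+6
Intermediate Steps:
A = 11322 (A = 1258*9 = 11322)
C(I) = 2*I² (C(I) = (I² + I²) + 0 = 2*I² + 0 = 2*I²)
-(A/(-43014) + 38070/C(1/9)) = -(11322/(-43014) + 38070/((2*(1/9)²))) = -(11322*(-1/43014) + 38070/((2*(⅑)²))) = -(-1887/7169 + 38070/((2*(1/81)))) = -(-1887/7169 + 38070/(2/81)) = -(-1887/7169 + 38070*(81/2)) = -(-1887/7169 + 1541835) = -1*11053413228/7169 = -11053413228/7169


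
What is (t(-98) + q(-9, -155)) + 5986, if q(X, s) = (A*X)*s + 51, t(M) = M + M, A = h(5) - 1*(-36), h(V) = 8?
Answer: 67221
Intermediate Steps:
A = 44 (A = 8 - 1*(-36) = 8 + 36 = 44)
t(M) = 2*M
q(X, s) = 51 + 44*X*s (q(X, s) = (44*X)*s + 51 = 44*X*s + 51 = 51 + 44*X*s)
(t(-98) + q(-9, -155)) + 5986 = (2*(-98) + (51 + 44*(-9)*(-155))) + 5986 = (-196 + (51 + 61380)) + 5986 = (-196 + 61431) + 5986 = 61235 + 5986 = 67221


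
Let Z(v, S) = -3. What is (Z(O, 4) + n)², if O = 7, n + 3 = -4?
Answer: 100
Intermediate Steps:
n = -7 (n = -3 - 4 = -7)
(Z(O, 4) + n)² = (-3 - 7)² = (-10)² = 100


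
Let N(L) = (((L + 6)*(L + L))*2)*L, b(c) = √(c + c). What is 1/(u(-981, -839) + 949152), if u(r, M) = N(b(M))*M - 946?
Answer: 17368207/27209933586434434 - 1407842*I*√1678/13604966793217217 ≈ 6.383e-10 - 4.2389e-9*I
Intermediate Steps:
b(c) = √2*√c (b(c) = √(2*c) = √2*√c)
N(L) = 4*L²*(6 + L) (N(L) = (((6 + L)*(2*L))*2)*L = ((2*L*(6 + L))*2)*L = (4*L*(6 + L))*L = 4*L²*(6 + L))
u(r, M) = -946 + 8*M²*(6 + √2*√M) (u(r, M) = (4*(√2*√M)²*(6 + √2*√M))*M - 946 = (4*(2*M)*(6 + √2*√M))*M - 946 = (8*M*(6 + √2*√M))*M - 946 = 8*M²*(6 + √2*√M) - 946 = -946 + 8*M²*(6 + √2*√M))
1/(u(-981, -839) + 949152) = 1/((-946 + 48*(-839)² + 8*√2*(-839)^(5/2)) + 949152) = 1/((-946 + 48*703921 + 8*√2*(703921*I*√839)) + 949152) = 1/((-946 + 33788208 + 5631368*I*√1678) + 949152) = 1/((33787262 + 5631368*I*√1678) + 949152) = 1/(34736414 + 5631368*I*√1678)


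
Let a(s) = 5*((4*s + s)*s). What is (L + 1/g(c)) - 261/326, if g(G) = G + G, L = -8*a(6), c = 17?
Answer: -19953337/2771 ≈ -7200.8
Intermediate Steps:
a(s) = 25*s² (a(s) = 5*((5*s)*s) = 5*(5*s²) = 25*s²)
L = -7200 (L = -200*6² = -200*36 = -8*900 = -7200)
g(G) = 2*G
(L + 1/g(c)) - 261/326 = (-7200 + 1/(2*17)) - 261/326 = (-7200 + 1/34) - 261*1/326 = (-7200 + 1/34) - 261/326 = -244799/34 - 261/326 = -19953337/2771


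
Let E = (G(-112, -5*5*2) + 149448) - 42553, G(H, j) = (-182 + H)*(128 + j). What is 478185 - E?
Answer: 394222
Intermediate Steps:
E = 83963 (E = ((-23296 - 182*(-5*5)*2 + 128*(-112) - 112*(-5*5)*2) + 149448) - 42553 = ((-23296 - (-4550)*2 - 14336 - (-2800)*2) + 149448) - 42553 = ((-23296 - 182*(-50) - 14336 - 112*(-50)) + 149448) - 42553 = ((-23296 + 9100 - 14336 + 5600) + 149448) - 42553 = (-22932 + 149448) - 42553 = 126516 - 42553 = 83963)
478185 - E = 478185 - 1*83963 = 478185 - 83963 = 394222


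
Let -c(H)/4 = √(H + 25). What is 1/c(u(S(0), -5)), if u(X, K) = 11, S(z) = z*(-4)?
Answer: -1/24 ≈ -0.041667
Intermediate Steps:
S(z) = -4*z
c(H) = -4*√(25 + H) (c(H) = -4*√(H + 25) = -4*√(25 + H))
1/c(u(S(0), -5)) = 1/(-4*√(25 + 11)) = 1/(-4*√36) = 1/(-4*6) = 1/(-24) = -1/24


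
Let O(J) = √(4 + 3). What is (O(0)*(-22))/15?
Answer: -22*√7/15 ≈ -3.8804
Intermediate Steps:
O(J) = √7
(O(0)*(-22))/15 = (√7*(-22))/15 = -22*√7*(1/15) = -22*√7/15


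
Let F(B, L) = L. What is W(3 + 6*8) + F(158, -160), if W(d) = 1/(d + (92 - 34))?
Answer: -17439/109 ≈ -159.99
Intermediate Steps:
W(d) = 1/(58 + d) (W(d) = 1/(d + 58) = 1/(58 + d))
W(3 + 6*8) + F(158, -160) = 1/(58 + (3 + 6*8)) - 160 = 1/(58 + (3 + 48)) - 160 = 1/(58 + 51) - 160 = 1/109 - 160 = -17439/109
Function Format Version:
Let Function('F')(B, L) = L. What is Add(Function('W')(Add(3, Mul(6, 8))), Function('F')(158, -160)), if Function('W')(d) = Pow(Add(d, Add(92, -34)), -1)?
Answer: Rational(-17439, 109) ≈ -159.99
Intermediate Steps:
Function('W')(d) = Pow(Add(58, d), -1) (Function('W')(d) = Pow(Add(d, 58), -1) = Pow(Add(58, d), -1))
Add(Function('W')(Add(3, Mul(6, 8))), Function('F')(158, -160)) = Add(Pow(Add(58, Add(3, Mul(6, 8))), -1), -160) = Add(Pow(Add(58, Add(3, 48)), -1), -160) = Add(Pow(Add(58, 51), -1), -160) = Add(Pow(109, -1), -160) = Add(Rational(1, 109), -160) = Rational(-17439, 109)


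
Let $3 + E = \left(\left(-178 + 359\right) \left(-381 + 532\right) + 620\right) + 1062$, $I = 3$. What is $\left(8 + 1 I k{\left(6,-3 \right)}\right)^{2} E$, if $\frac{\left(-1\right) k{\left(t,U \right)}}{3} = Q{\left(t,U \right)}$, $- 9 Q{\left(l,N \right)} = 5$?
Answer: $4902690$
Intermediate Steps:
$Q{\left(l,N \right)} = - \frac{5}{9}$ ($Q{\left(l,N \right)} = \left(- \frac{1}{9}\right) 5 = - \frac{5}{9}$)
$k{\left(t,U \right)} = \frac{5}{3}$ ($k{\left(t,U \right)} = \left(-3\right) \left(- \frac{5}{9}\right) = \frac{5}{3}$)
$E = 29010$ ($E = -3 + \left(\left(\left(-178 + 359\right) \left(-381 + 532\right) + 620\right) + 1062\right) = -3 + \left(\left(181 \cdot 151 + 620\right) + 1062\right) = -3 + \left(\left(27331 + 620\right) + 1062\right) = -3 + \left(27951 + 1062\right) = -3 + 29013 = 29010$)
$\left(8 + 1 I k{\left(6,-3 \right)}\right)^{2} E = \left(8 + 1 \cdot 3 \cdot \frac{5}{3}\right)^{2} \cdot 29010 = \left(8 + 3 \cdot \frac{5}{3}\right)^{2} \cdot 29010 = \left(8 + 5\right)^{2} \cdot 29010 = 13^{2} \cdot 29010 = 169 \cdot 29010 = 4902690$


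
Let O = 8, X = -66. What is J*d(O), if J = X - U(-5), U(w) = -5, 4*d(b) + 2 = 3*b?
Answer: -671/2 ≈ -335.50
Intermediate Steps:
d(b) = -½ + 3*b/4 (d(b) = -½ + (3*b)/4 = -½ + 3*b/4)
J = -61 (J = -66 - 1*(-5) = -66 + 5 = -61)
J*d(O) = -61*(-½ + (¾)*8) = -61*(-½ + 6) = -61*11/2 = -671/2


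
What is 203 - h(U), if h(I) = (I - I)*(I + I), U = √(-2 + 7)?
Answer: 203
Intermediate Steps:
U = √5 ≈ 2.2361
h(I) = 0 (h(I) = 0*(2*I) = 0)
203 - h(U) = 203 - 1*0 = 203 + 0 = 203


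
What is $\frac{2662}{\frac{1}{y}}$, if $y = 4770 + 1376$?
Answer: $16360652$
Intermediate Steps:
$y = 6146$
$\frac{2662}{\frac{1}{y}} = \frac{2662}{\frac{1}{6146}} = 2662 \frac{1}{\frac{1}{6146}} = 2662 \cdot 6146 = 16360652$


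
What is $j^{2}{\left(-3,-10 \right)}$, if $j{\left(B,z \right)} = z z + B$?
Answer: $9409$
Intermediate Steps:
$j{\left(B,z \right)} = B + z^{2}$ ($j{\left(B,z \right)} = z^{2} + B = B + z^{2}$)
$j^{2}{\left(-3,-10 \right)} = \left(-3 + \left(-10\right)^{2}\right)^{2} = \left(-3 + 100\right)^{2} = 97^{2} = 9409$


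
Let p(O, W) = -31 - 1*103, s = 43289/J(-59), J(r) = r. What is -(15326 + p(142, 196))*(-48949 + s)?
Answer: 44532005760/59 ≈ 7.5478e+8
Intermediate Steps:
s = -43289/59 (s = 43289/(-59) = 43289*(-1/59) = -43289/59 ≈ -733.71)
p(O, W) = -134 (p(O, W) = -31 - 103 = -134)
-(15326 + p(142, 196))*(-48949 + s) = -(15326 - 134)*(-48949 - 43289/59) = -15192*(-2931280)/59 = -1*(-44532005760/59) = 44532005760/59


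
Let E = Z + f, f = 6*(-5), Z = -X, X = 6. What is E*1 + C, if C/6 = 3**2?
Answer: 18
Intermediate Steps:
Z = -6 (Z = -1*6 = -6)
f = -30
C = 54 (C = 6*3**2 = 6*9 = 54)
E = -36 (E = -6 - 30 = -36)
E*1 + C = -36*1 + 54 = -36 + 54 = 18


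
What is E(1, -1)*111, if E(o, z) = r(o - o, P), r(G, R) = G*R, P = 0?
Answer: 0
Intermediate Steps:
E(o, z) = 0 (E(o, z) = (o - o)*0 = 0*0 = 0)
E(1, -1)*111 = 0*111 = 0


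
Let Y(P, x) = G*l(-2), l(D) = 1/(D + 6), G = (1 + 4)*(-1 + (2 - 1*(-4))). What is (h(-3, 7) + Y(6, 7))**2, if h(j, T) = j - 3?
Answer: 1/16 ≈ 0.062500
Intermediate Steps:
G = 25 (G = 5*(-1 + (2 + 4)) = 5*(-1 + 6) = 5*5 = 25)
h(j, T) = -3 + j
l(D) = 1/(6 + D)
Y(P, x) = 25/4 (Y(P, x) = 25/(6 - 2) = 25/4)
(h(-3, 7) + Y(6, 7))**2 = ((-3 - 3) + 25/4)**2 = (-6 + 25/4)**2 = (1/4)**2 = 1/16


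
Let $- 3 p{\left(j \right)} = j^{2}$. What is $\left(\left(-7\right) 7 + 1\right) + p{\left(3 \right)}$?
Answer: $-51$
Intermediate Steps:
$p{\left(j \right)} = - \frac{j^{2}}{3}$
$\left(\left(-7\right) 7 + 1\right) + p{\left(3 \right)} = \left(\left(-7\right) 7 + 1\right) - \frac{3^{2}}{3} = \left(-49 + 1\right) - 3 = -48 - 3 = -51$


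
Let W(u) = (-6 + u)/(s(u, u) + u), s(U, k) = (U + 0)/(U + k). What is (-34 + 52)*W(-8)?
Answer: 168/5 ≈ 33.600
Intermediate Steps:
s(U, k) = U/(U + k)
W(u) = (-6 + u)/(½ + u) (W(u) = (-6 + u)/(u/(u + u) + u) = (-6 + u)/(u/((2*u)) + u) = (-6 + u)/(u*(1/(2*u)) + u) = (-6 + u)/(½ + u))
(-34 + 52)*W(-8) = (-34 + 52)*(2*(-6 - 8)/(1 + 2*(-8))) = 18*(2*(-14)/(1 - 16)) = 18*(2*(-14)/(-15)) = 18*(2*(-1/15)*(-14)) = 18*(28/15) = 168/5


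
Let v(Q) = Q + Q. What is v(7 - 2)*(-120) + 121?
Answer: -1079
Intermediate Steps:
v(Q) = 2*Q
v(7 - 2)*(-120) + 121 = (2*(7 - 2))*(-120) + 121 = (2*5)*(-120) + 121 = 10*(-120) + 121 = -1200 + 121 = -1079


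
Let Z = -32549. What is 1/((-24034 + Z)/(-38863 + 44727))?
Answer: -5864/56583 ≈ -0.10364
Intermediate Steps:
1/((-24034 + Z)/(-38863 + 44727)) = 1/((-24034 - 32549)/(-38863 + 44727)) = 1/(-56583/5864) = -5864/56583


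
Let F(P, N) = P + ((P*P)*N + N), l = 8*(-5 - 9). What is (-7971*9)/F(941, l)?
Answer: 7971/11019227 ≈ 0.00072337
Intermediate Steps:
l = -112 (l = 8*(-14) = -112)
F(P, N) = N + P + N*P² (F(P, N) = P + (P²*N + N) = P + (N*P² + N) = P + (N + N*P²) = N + P + N*P²)
(-7971*9)/F(941, l) = (-7971*9)/(-112 + 941 - 112*941²) = -71739/(-112 + 941 - 112*885481) = -71739/(-112 + 941 - 99173872) = -71739/(-99173043) = -71739*(-1/99173043) = 7971/11019227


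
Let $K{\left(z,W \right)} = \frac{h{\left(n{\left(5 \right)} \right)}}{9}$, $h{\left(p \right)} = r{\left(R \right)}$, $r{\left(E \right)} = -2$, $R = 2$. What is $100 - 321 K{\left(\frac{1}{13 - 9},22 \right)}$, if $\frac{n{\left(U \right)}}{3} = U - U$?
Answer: $\frac{514}{3} \approx 171.33$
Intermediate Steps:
$n{\left(U \right)} = 0$ ($n{\left(U \right)} = 3 \left(U - U\right) = 3 \cdot 0 = 0$)
$h{\left(p \right)} = -2$
$K{\left(z,W \right)} = - \frac{2}{9}$
$100 - 321 K{\left(\frac{1}{13 - 9},22 \right)} = 100 - - \frac{214}{3} = 100 + \frac{214}{3} = \frac{514}{3}$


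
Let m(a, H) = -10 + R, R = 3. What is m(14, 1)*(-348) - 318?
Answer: 2118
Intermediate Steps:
m(a, H) = -7 (m(a, H) = -10 + 3 = -7)
m(14, 1)*(-348) - 318 = -7*(-348) - 318 = 2436 - 318 = 2118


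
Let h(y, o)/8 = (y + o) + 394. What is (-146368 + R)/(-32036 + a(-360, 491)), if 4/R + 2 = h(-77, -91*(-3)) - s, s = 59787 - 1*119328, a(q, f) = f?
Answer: 9405461308/2027050155 ≈ 4.6400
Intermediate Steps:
h(y, o) = 3152 + 8*o + 8*y (h(y, o) = 8*((y + o) + 394) = 8*((o + y) + 394) = 8*(394 + o + y) = 3152 + 8*o + 8*y)
s = -59541 (s = 59787 - 119328 = -59541)
R = 4/64259 (R = 4/(-2 + ((3152 + 8*(-91*(-3)) + 8*(-77)) - 1*(-59541))) = 4/(-2 + ((3152 + 8*273 - 616) + 59541)) = 4/(-2 + ((3152 + 2184 - 616) + 59541)) = 4/(-2 + (4720 + 59541)) = 4/(-2 + 64261) = 4/64259 ≈ 6.2248e-5)
(-146368 + R)/(-32036 + a(-360, 491)) = (-146368 + 4/64259)/(-32036 + 491) = -9405461308/64259/(-31545) = -9405461308/64259*(-1/31545) = 9405461308/2027050155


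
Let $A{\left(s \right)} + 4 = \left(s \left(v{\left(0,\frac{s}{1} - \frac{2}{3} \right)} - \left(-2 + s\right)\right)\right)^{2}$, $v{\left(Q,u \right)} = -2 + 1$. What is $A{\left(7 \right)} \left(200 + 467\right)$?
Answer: $1173920$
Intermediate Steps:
$v{\left(Q,u \right)} = -1$
$A{\left(s \right)} = -4 + s^{2} \left(1 - s\right)^{2}$ ($A{\left(s \right)} = -4 + \left(s \left(-1 - \left(-2 + s\right)\right)\right)^{2} = -4 + \left(s \left(1 - s\right)\right)^{2} = -4 + s^{2} \left(1 - s\right)^{2}$)
$A{\left(7 \right)} \left(200 + 467\right) = \left(-4 + 7^{2} \left(-1 + 7\right)^{2}\right) \left(200 + 467\right) = \left(-4 + 49 \cdot 6^{2}\right) 667 = \left(-4 + 49 \cdot 36\right) 667 = \left(-4 + 1764\right) 667 = 1760 \cdot 667 = 1173920$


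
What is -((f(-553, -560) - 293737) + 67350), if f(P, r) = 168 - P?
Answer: 225666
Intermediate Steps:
-((f(-553, -560) - 293737) + 67350) = -(((168 - 1*(-553)) - 293737) + 67350) = -(((168 + 553) - 293737) + 67350) = -((721 - 293737) + 67350) = -(-293016 + 67350) = -1*(-225666) = 225666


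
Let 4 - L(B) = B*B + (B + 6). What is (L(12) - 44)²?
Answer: 40804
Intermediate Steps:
L(B) = -2 - B - B² (L(B) = 4 - (B*B + (B + 6)) = 4 - (B² + (6 + B)) = 4 - (6 + B + B²) = 4 + (-6 - B - B²) = -2 - B - B²)
(L(12) - 44)² = ((-2 - 1*12 - 1*12²) - 44)² = ((-2 - 12 - 1*144) - 44)² = ((-2 - 12 - 144) - 44)² = (-158 - 44)² = (-202)² = 40804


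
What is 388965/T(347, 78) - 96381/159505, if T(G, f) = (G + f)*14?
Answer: 491747163/7592438 ≈ 64.768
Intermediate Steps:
T(G, f) = 14*G + 14*f
388965/T(347, 78) - 96381/159505 = 388965/(14*347 + 14*78) - 96381/159505 = 388965/(4858 + 1092) - 96381*1/159505 = 388965/5950 - 96381/159505 = 388965*(1/5950) - 96381/159505 = 77793/1190 - 96381/159505 = 491747163/7592438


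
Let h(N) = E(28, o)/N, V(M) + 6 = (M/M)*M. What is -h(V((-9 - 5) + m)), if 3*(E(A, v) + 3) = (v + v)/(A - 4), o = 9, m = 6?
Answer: -11/56 ≈ -0.19643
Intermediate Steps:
E(A, v) = -3 + 2*v/(3*(-4 + A)) (E(A, v) = -3 + ((v + v)/(A - 4))/3 = -3 + ((2*v)/(-4 + A))/3 = -3 + (2*v/(-4 + A))/3 = -3 + 2*v/(3*(-4 + A)))
V(M) = -6 + M (V(M) = -6 + (M/M)*M = -6 + 1*M = -6 + M)
h(N) = -11/(4*N) (h(N) = ((36 - 9*28 + 2*9)/(3*(-4 + 28)))/N = ((⅓)*(36 - 252 + 18)/24)/N = ((⅓)*(1/24)*(-198))/N = -11/(4*N))
-h(V((-9 - 5) + m)) = -(-11)/(4*(-6 + ((-9 - 5) + 6))) = -(-11)/(4*(-6 + (-14 + 6))) = -(-11)/(4*(-6 - 8)) = -(-11)/(4*(-14)) = -(-11)*(-1)/(4*14) = -1*11/56 = -11/56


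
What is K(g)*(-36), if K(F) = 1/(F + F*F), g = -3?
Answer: -6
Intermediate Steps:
K(F) = 1/(F + F**2)
K(g)*(-36) = (1/((-3)*(1 - 3)))*(-36) = -1/3/(-2)*(-36) = -1/3*(-1/2)*(-36) = (1/6)*(-36) = -6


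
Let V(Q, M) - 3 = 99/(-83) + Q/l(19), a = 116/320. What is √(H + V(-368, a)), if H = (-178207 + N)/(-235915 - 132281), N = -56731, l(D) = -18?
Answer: √5344356406382674/15280134 ≈ 4.7843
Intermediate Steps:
a = 29/80 (a = 116*(1/320) = 29/80 ≈ 0.36250)
H = 117469/184098 (H = (-178207 - 56731)/(-235915 - 132281) = -234938/(-368196) = -234938*(-1/368196) = 117469/184098 ≈ 0.63808)
V(Q, M) = 150/83 - Q/18 (V(Q, M) = 3 + (99/(-83) + Q/(-18)) = 3 + (99*(-1/83) + Q*(-1/18)) = 3 + (-99/83 - Q/18) = 150/83 - Q/18)
√(H + V(-368, a)) = √(117469/184098 + (150/83 - 1/18*(-368))) = √(117469/184098 + (150/83 + 184/9)) = √(117469/184098 + 16622/747) = √(1049275433/45840402) = √5344356406382674/15280134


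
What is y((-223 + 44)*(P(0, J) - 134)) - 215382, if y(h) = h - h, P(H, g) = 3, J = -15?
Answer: -215382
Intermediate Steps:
y(h) = 0
y((-223 + 44)*(P(0, J) - 134)) - 215382 = 0 - 215382 = -215382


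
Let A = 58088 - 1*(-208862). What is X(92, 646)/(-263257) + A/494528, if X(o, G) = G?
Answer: 34978495531/65093978848 ≈ 0.53735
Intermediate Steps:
A = 266950 (A = 58088 + 208862 = 266950)
X(92, 646)/(-263257) + A/494528 = 646/(-263257) + 266950/494528 = 646*(-1/263257) + 266950*(1/494528) = -646/263257 + 133475/247264 = 34978495531/65093978848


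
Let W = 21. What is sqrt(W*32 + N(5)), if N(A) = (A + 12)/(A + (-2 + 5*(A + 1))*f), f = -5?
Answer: sqrt(1360545)/45 ≈ 25.921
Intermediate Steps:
N(A) = (12 + A)/(-15 - 24*A) (N(A) = (A + 12)/(A + (-2 + 5*(A + 1))*(-5)) = (12 + A)/(A + (-2 + 5*(1 + A))*(-5)) = (12 + A)/(A + (-2 + (5 + 5*A))*(-5)) = (12 + A)/(A + (3 + 5*A)*(-5)) = (12 + A)/(A + (-15 - 25*A)) = (12 + A)/(-15 - 24*A))
sqrt(W*32 + N(5)) = sqrt(21*32 + (12 + 5)/(3*(-5 - 8*5))) = sqrt(672 + (1/3)*17/(-5 - 40)) = sqrt(672 + (1/3)*17/(-45)) = sqrt(672 + (1/3)*(-1/45)*17) = sqrt(672 - 17/135) = sqrt(90703/135) = sqrt(1360545)/45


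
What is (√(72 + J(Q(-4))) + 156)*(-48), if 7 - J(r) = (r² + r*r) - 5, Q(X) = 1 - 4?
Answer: -7488 - 48*√66 ≈ -7878.0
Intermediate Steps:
Q(X) = -3
J(r) = 12 - 2*r² (J(r) = 7 - ((r² + r*r) - 5) = 7 - ((r² + r²) - 5) = 7 - (2*r² - 5) = 7 - (-5 + 2*r²) = 7 + (5 - 2*r²) = 12 - 2*r²)
(√(72 + J(Q(-4))) + 156)*(-48) = (√(72 + (12 - 2*(-3)²)) + 156)*(-48) = (√(72 + (12 - 2*9)) + 156)*(-48) = (√(72 + (12 - 18)) + 156)*(-48) = (√(72 - 6) + 156)*(-48) = (√66 + 156)*(-48) = (156 + √66)*(-48) = -7488 - 48*√66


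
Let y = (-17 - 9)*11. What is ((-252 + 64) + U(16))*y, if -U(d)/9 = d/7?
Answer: 417560/7 ≈ 59651.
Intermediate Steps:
U(d) = -9*d/7
y = -286 (y = -26*11 = -286)
((-252 + 64) + U(16))*y = ((-252 + 64) - 9/7*16)*(-286) = (-188 - 144/7)*(-286) = -1460/7*(-286) = 417560/7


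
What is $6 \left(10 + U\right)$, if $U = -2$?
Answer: $48$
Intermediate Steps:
$6 \left(10 + U\right) = 6 \left(10 - 2\right) = 6 \cdot 8 = 48$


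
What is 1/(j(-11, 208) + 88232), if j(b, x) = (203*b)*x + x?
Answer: -1/376024 ≈ -2.6594e-6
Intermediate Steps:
j(b, x) = x + 203*b*x (j(b, x) = 203*b*x + x = x + 203*b*x)
1/(j(-11, 208) + 88232) = 1/(208*(1 + 203*(-11)) + 88232) = 1/(208*(1 - 2233) + 88232) = 1/(208*(-2232) + 88232) = 1/(-464256 + 88232) = 1/(-376024) = -1/376024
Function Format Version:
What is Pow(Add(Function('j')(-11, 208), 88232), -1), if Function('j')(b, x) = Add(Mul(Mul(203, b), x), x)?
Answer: Rational(-1, 376024) ≈ -2.6594e-6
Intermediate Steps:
Function('j')(b, x) = Add(x, Mul(203, b, x)) (Function('j')(b, x) = Add(Mul(203, b, x), x) = Add(x, Mul(203, b, x)))
Pow(Add(Function('j')(-11, 208), 88232), -1) = Pow(Add(Mul(208, Add(1, Mul(203, -11))), 88232), -1) = Pow(Add(Mul(208, Add(1, -2233)), 88232), -1) = Pow(Add(Mul(208, -2232), 88232), -1) = Pow(Add(-464256, 88232), -1) = Pow(-376024, -1) = Rational(-1, 376024)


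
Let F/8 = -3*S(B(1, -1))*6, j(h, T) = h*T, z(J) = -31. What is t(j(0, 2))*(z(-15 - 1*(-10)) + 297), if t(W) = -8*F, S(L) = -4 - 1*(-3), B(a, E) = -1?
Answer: -306432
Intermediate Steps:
S(L) = -1 (S(L) = -4 + 3 = -1)
j(h, T) = T*h
F = 144 (F = 8*(-3*(-1)*6) = 8*(3*6) = 8*18 = 144)
t(W) = -1152 (t(W) = -8*144 = -1152)
t(j(0, 2))*(z(-15 - 1*(-10)) + 297) = -1152*(-31 + 297) = -1152*266 = -306432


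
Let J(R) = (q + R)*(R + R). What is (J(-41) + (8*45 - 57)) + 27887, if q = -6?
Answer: 32044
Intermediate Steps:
J(R) = 2*R*(-6 + R) (J(R) = (-6 + R)*(R + R) = (-6 + R)*(2*R) = 2*R*(-6 + R))
(J(-41) + (8*45 - 57)) + 27887 = (2*(-41)*(-6 - 41) + (8*45 - 57)) + 27887 = (2*(-41)*(-47) + (360 - 57)) + 27887 = (3854 + 303) + 27887 = 4157 + 27887 = 32044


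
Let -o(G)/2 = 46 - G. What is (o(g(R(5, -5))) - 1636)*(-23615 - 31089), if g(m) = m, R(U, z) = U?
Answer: 93981472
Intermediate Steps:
o(G) = -92 + 2*G (o(G) = -2*(46 - G) = -92 + 2*G)
(o(g(R(5, -5))) - 1636)*(-23615 - 31089) = ((-92 + 2*5) - 1636)*(-23615 - 31089) = ((-92 + 10) - 1636)*(-54704) = (-82 - 1636)*(-54704) = -1718*(-54704) = 93981472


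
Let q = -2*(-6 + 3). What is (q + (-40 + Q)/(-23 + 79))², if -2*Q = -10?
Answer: 1849/64 ≈ 28.891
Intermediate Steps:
Q = 5 (Q = -½*(-10) = 5)
q = 6 (q = -2*(-3) = 6)
(q + (-40 + Q)/(-23 + 79))² = (6 + (-40 + 5)/(-23 + 79))² = (6 - 35/56)² = (6 - 35*1/56)² = (6 - 5/8)² = (43/8)² = 1849/64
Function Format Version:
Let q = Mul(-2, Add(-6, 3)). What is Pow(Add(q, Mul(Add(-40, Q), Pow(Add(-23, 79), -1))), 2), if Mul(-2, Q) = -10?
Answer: Rational(1849, 64) ≈ 28.891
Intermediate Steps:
Q = 5 (Q = Mul(Rational(-1, 2), -10) = 5)
q = 6 (q = Mul(-2, -3) = 6)
Pow(Add(q, Mul(Add(-40, Q), Pow(Add(-23, 79), -1))), 2) = Pow(Add(6, Mul(Add(-40, 5), Pow(Add(-23, 79), -1))), 2) = Pow(Add(6, Mul(-35, Pow(56, -1))), 2) = Pow(Add(6, Mul(-35, Rational(1, 56))), 2) = Pow(Add(6, Rational(-5, 8)), 2) = Pow(Rational(43, 8), 2) = Rational(1849, 64)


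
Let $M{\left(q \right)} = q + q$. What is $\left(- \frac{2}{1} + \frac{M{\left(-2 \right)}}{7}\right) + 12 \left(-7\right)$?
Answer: $- \frac{606}{7} \approx -86.571$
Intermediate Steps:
$M{\left(q \right)} = 2 q$
$\left(- \frac{2}{1} + \frac{M{\left(-2 \right)}}{7}\right) + 12 \left(-7\right) = \left(- \frac{2}{1} + \frac{2 \left(-2\right)}{7}\right) + 12 \left(-7\right) = \left(\left(-2\right) 1 - \frac{4}{7}\right) - 84 = \left(-2 - \frac{4}{7}\right) - 84 = - \frac{18}{7} - 84 = - \frac{606}{7}$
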